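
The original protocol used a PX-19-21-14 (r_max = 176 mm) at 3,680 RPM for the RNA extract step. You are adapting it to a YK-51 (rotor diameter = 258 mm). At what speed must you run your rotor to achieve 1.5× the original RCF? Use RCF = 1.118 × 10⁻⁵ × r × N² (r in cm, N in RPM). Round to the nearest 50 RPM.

Original rotor: r = 176 mm = 17.6 cm
RCF_original = 1.118 × 10⁻⁵ × 17.6 × (3680)² = 1.118 × 10⁻⁵ × 17.6 × 13,542,400 ≈ 2,664.7 × g
Target RCF = 1.5 × 2,664.7 ≈ 3,997 × g
Your rotor: r = 258 mm / 2 = 129 mm = 12.9 cm
3,997 = 1.118 × 10⁻⁵ × 12.9 × N²
N² = 3,997 / (14.4222 × 10⁻⁵) = 27,714,218
N ≈ √27,714,218 ≈ 5,264.4

5250 RPM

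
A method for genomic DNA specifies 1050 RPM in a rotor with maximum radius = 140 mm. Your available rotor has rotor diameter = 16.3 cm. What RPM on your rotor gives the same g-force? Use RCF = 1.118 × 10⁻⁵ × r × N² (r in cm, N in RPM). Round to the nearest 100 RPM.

≈ 1400 RPM

Original rotor: r = 140 mm = 14.0 cm
RCF_original = 1.118 × 10⁻⁵ × 14 × (1050)² = 1.118 × 10⁻⁵ × 14 × 1,102,500 ≈ 172.6 × g
Your rotor: r = 16.3 / 2 = 8.15 cm
172.6 = 1.118 × 10⁻⁵ × 8.15 × N²
N² = 172.6 / (9.1117 × 10⁻⁵) = 1,894,268
N ≈ √1,894,268 ≈ 1,376.3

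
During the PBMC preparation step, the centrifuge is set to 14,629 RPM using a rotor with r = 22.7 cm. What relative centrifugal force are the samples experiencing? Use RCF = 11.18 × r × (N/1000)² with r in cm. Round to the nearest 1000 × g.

RCF ≈ 54000 ×g

RCF = 11.18 × r × (N/1000)²
RCF = 11.18 × 22.7 × (14.629)² = 11.18 × 22.7 × 214.007641 ≈ 54,312.1 × g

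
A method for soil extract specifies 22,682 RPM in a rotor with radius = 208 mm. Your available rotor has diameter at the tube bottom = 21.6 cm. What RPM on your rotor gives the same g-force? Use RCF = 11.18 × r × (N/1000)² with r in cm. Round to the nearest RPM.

31478 RPM

Original rotor: r = 208 mm = 20.8 cm
RCF_original = 11.18 × 20.8 × (22.682)² = 11.18 × 20.8 × 514.473124 ≈ 119,637.6 × g
Your rotor: r = 21.6 / 2 = 10.8 cm
119,637.6 = 11.18 × 10.8 × (N/1000)²
(N/1000)² = 119,637.6 / 120.744 = 990.8368
N = 1000 × √990.8368 ≈ 31,477.6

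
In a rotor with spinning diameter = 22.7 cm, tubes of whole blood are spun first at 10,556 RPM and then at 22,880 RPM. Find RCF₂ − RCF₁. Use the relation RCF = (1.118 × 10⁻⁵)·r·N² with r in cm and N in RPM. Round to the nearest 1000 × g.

≈ 52000 × g

r = 22.7 / 2 = 11.35 cm
RCF₁ = 1.118 × 10⁻⁵ × 11.35 × (10556)² = 1.118 × 10⁻⁵ × 11.35 × 111,429,136 ≈ 14,139.6 × g
RCF₂ = 1.118 × 10⁻⁵ × 11.35 × (22880)² = 1.118 × 10⁻⁵ × 11.35 × 523,494,400 ≈ 66,427.8 × g
Increase = 66,427.8 − 14,139.6 = 52,288.2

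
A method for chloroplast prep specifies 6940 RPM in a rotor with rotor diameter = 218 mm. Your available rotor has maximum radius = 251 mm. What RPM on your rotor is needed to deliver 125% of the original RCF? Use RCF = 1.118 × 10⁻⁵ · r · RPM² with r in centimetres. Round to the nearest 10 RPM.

Original rotor: r = 218 mm / 2 = 109 mm = 10.9 cm
RCF_original = 1.118 × 10⁻⁵ × 10.9 × (6940)² = 1.118 × 10⁻⁵ × 10.9 × 48,163,600 ≈ 5,869.3 × g
Target RCF = 1.25 × 5,869.3 ≈ 7,336.6 × g
Your rotor: r = 251 mm = 25.1 cm
7,336.6 = 1.118 × 10⁻⁵ × 25.1 × N²
N² = 7,336.6 / (28.0618 × 10⁻⁵) = 26,144,438
N ≈ √26,144,438 ≈ 5,113.2

≈ 5110 RPM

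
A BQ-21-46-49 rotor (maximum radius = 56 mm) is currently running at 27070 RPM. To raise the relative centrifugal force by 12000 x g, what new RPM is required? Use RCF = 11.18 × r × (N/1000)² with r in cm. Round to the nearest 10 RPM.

30400 RPM

r = 56 mm = 5.6 cm
Current RCF = 11.18 × 5.6 × (27.07)² = 11.18 × 5.6 × 732.7849 ≈ 45,878.2 × g
Target RCF = 45,878.2 + 12,000 = 57,878.2 × g
(N/1000)² = 57,878.2 / 62.608 = 924.4537
N = 1000 × √924.4537 ≈ 30,404.8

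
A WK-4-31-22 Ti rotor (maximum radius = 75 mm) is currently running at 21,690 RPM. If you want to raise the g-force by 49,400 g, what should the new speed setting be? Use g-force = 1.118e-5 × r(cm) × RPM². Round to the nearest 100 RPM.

N₂ ≈ 32600 RPM

r = 75 mm = 7.5 cm
Current RCF = 1.118 × 10⁻⁵ × 7.5 × (21690)² = 1.118 × 10⁻⁵ × 7.5 × 470,456,100 ≈ 39,447.7 × g
Target RCF = 39,447.7 + 49,400 = 88,847.7 × g
N² = 88,847.7 / (8.385 × 10⁻⁵) = 1,059,602,862
N ≈ √1,059,602,862 ≈ 32,551.5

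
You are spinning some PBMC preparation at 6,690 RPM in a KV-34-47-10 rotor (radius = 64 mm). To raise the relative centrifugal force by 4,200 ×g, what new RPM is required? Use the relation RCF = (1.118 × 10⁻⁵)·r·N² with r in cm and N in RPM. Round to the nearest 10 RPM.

N₂ ≈ 10170 RPM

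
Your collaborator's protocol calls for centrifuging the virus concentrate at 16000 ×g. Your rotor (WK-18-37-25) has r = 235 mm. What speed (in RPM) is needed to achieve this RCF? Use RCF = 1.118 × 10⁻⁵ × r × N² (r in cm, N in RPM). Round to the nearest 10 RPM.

N ≈ 7800 RPM

r = 235 mm = 23.5 cm
RCF = 1.118 × 10⁻⁵ × r × N²
16,000 = 1.118 × 10⁻⁵ × 23.5 × N²
N² = 16,000 / (26.273 × 10⁻⁵) = 60,899,022
N ≈ √60,899,022 ≈ 7,803.8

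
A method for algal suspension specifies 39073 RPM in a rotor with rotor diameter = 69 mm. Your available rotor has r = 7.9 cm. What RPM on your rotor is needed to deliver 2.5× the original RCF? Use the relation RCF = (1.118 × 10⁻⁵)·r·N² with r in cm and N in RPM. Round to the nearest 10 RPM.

40830 RPM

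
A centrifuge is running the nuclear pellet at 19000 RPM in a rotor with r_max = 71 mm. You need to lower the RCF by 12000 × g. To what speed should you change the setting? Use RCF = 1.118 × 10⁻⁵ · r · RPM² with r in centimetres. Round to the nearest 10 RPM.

14490 RPM

r = 71 mm = 7.1 cm
Current RCF = 1.118 × 10⁻⁵ × 7.1 × (19000)² = 1.118 × 10⁻⁵ × 7.1 × 361,000,000 ≈ 28,655.5 × g
Target RCF = 28,655.5 − 12,000 = 16,655.5 × g
N² = 16,655.5 / (7.9378 × 10⁻⁵) = 209,825,140
N ≈ √209,825,140 ≈ 14,485.3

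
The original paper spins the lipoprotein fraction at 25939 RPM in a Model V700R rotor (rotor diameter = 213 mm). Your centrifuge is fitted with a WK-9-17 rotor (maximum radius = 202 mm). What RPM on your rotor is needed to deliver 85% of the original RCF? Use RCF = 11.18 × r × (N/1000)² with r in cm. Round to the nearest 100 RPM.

Original rotor: r = 213 mm / 2 = 106.5 mm = 10.65 cm
RCF_original = 11.18 × 10.65 × (25.939)² = 11.18 × 10.65 × 672.831721 ≈ 80,112.1 × g
Target RCF = 0.85 × 80,112.1 ≈ 68,095.3 × g
Your rotor: r = 202 mm = 20.2 cm
68,095.3 = 11.18 × 20.2 × (N/1000)²
(N/1000)² = 68,095.3 / 225.836 = 301.5254
N = 1000 × √301.5254 ≈ 17,364.5

≈ 17400 RPM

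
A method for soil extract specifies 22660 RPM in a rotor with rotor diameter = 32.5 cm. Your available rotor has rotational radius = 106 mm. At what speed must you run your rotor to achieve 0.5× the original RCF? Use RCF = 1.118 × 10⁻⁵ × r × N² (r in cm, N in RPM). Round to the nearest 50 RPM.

Original rotor: r = 32.5 / 2 = 16.25 cm
RCF_original = 1.118 × 10⁻⁵ × 16.25 × (22660)² = 1.118 × 10⁻⁵ × 16.25 × 513,475,600 ≈ 93,285.7 × g
Target RCF = 0.5 × 93,285.7 ≈ 46,642.8 × g
Your rotor: r = 106 mm = 10.6 cm
46,642.8 = 1.118 × 10⁻⁵ × 10.6 × N²
N² = 46,642.8 / (11.8508 × 10⁻⁵) = 393,583,556
N ≈ √393,583,556 ≈ 19,838.9

19850 RPM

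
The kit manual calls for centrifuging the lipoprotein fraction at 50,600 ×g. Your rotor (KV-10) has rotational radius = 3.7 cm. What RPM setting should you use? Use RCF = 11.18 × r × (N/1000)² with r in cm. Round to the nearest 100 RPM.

N ≈ 35000 RPM

RCF = 11.18 × r × (N/1000)²
50,600 = 11.18 × 3.7 × (N/1000)²
(N/1000)² = 50,600 / 41.366 = 1223.227
N = 1000 × √1223.227 ≈ 34,974.7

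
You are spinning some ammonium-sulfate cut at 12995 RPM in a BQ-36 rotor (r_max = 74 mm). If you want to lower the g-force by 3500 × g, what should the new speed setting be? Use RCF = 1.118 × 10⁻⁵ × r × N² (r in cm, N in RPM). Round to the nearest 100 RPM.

≈ 11300 RPM

r = 74 mm = 7.4 cm
Current RCF = 1.118 × 10⁻⁵ × 7.4 × (12995)² = 1.118 × 10⁻⁵ × 7.4 × 168,870,025 ≈ 13,971 × g
Target RCF = 13,971 − 3,500 = 10,471 × g
N² = 10,471 / (8.2732 × 10⁻⁵) = 126,565,295
N ≈ √126,565,295 ≈ 11,250.1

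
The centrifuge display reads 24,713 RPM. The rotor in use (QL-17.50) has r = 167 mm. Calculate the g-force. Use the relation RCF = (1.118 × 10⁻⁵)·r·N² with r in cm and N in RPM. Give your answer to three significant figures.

114000 ×g

r = 167 mm = 16.7 cm
RCF = 1.118 × 10⁻⁵ × 16.7 × (24713)² = 1.118 × 10⁻⁵ × 16.7 × 610,732,369 ≈ 114,027.4 × g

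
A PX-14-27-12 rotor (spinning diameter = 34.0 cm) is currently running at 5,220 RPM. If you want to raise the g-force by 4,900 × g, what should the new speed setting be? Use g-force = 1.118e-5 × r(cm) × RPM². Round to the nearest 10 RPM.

r = 34.0 / 2 = 17 cm
Current RCF = 1.118 × 10⁻⁵ × 17 × (5220)² = 1.118 × 10⁻⁵ × 17 × 27,248,400 ≈ 5,178.8 × g
Target RCF = 5,178.8 + 4,900 = 10,078.8 × g
N² = 10,078.8 / (19.006 × 10⁻⁵) = 53,029,570
N ≈ √53,029,570 ≈ 7,282.1

≈ 7280 RPM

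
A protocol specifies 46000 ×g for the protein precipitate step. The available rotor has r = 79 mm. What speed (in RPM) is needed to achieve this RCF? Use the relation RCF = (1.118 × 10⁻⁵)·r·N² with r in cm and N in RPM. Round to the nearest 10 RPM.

N ≈ 22820 RPM

r = 79 mm = 7.9 cm
RCF = 1.118 × 10⁻⁵ × r × N²
46,000 = 1.118 × 10⁻⁵ × 7.9 × N²
N² = 46,000 / (8.8322 × 10⁻⁵) = 520,821,539
N ≈ √520,821,539 ≈ 22,821.5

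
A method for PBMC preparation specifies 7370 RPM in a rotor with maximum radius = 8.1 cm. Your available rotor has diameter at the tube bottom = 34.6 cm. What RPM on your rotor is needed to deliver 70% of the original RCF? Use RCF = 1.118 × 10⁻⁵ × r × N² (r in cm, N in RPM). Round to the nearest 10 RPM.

4220 RPM

RCF_original = 1.118 × 10⁻⁵ × 8.1 × (7370)² = 1.118 × 10⁻⁵ × 8.1 × 54,316,900 ≈ 4,918.8 × g
Target RCF = 0.7 × 4,918.8 ≈ 3,443.2 × g
Your rotor: r = 34.6 / 2 = 17.3 cm
3,443.2 = 1.118 × 10⁻⁵ × 17.3 × N²
N² = 3,443.2 / (19.3414 × 10⁻⁵) = 17,802,227
N ≈ √17,802,227 ≈ 4,219.3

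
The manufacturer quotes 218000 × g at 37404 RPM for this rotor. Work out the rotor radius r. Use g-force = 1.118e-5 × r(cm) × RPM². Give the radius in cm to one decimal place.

RCF = 1.118 × 10⁻⁵ × r × N²
218000 = 1.118 × 10⁻⁵ × r × (37404)²
r = 218000 / (1.118 × 10⁻⁵ × 1,399,059,216) = 218000 / 15641.48 ≈ 13.937 cm

≈ 13.9 cm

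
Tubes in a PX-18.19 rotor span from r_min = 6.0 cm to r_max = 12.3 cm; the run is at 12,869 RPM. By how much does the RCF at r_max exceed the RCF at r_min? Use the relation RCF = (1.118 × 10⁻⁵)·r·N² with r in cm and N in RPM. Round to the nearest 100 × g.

11700 x g

RCF_max = 1.118 × 10⁻⁵ × 12.3 × (12869)² = 1.118 × 10⁻⁵ × 12.3 × 165,611,161 ≈ 22,773.9 × g
RCF_min = 1.118 × 10⁻⁵ × 6 × (12869)² = 1.118 × 10⁻⁵ × 6 × 165,611,161 ≈ 11,109.2 × g
ΔRCF = 22,773.9 − 11,109.2 = 11,664.7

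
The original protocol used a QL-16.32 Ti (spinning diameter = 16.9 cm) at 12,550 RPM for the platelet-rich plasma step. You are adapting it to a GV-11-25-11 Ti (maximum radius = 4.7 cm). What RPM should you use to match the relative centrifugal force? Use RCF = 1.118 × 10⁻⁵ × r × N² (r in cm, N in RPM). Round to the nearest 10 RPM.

16830 RPM

Original rotor: r = 16.9 / 2 = 8.45 cm
RCF_original = 1.118 × 10⁻⁵ × 8.45 × (12550)² = 1.118 × 10⁻⁵ × 8.45 × 157,502,500 ≈ 14,879.4 × g
14,879.4 = 1.118 × 10⁻⁵ × 4.7 × N²
N² = 14,879.4 / (5.2546 × 10⁻⁵) = 283,169,033
N ≈ √283,169,033 ≈ 16,827.6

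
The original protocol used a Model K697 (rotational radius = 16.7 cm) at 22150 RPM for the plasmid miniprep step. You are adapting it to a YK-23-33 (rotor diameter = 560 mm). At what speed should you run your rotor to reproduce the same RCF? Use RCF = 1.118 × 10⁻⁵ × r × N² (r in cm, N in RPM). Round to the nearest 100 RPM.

RCF_original = 1.118 × 10⁻⁵ × 16.7 × (22150)² = 1.118 × 10⁻⁵ × 16.7 × 490,622,500 ≈ 91,602.2 × g
Your rotor: r = 560 mm / 2 = 280 mm = 28 cm
91,602.2 = 1.118 × 10⁻⁵ × 28 × N²
N² = 91,602.2 / (31.304 × 10⁻⁵) = 292,621,390
N ≈ √292,621,390 ≈ 17,106.2

17100 RPM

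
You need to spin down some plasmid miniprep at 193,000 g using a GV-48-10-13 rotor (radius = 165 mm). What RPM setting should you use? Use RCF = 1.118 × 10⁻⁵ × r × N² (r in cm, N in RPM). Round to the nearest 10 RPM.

≈ 32350 RPM

r = 165 mm = 16.5 cm
193,000 = 1.118 × 10⁻⁵ × 16.5 × N²
N² = 193,000 / (18.447 × 10⁻⁵) = 1,046,240,581
N ≈ √1,046,240,581 ≈ 32,345.6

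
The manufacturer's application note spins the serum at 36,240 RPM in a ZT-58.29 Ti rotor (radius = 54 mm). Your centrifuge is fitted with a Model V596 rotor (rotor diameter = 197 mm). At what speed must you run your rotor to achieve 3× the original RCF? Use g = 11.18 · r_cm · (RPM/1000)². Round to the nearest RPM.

Original rotor: r = 54 mm = 5.4 cm
RCF_original = 11.18 × 5.4 × (36.24)² = 11.18 × 5.4 × 1,313.3376 ≈ 79,288.8 × g
Target RCF = 3 × 79,288.8 ≈ 237,866.4 × g
Your rotor: r = 197 mm / 2 = 98.5 mm = 9.85 cm
237,866.4 = 11.18 × 9.85 × (N/1000)²
(N/1000)² = 237,866.4 / 110.123 = 2160.007
N = 1000 × √2160.007 ≈ 46,475.9

≈ 46476 RPM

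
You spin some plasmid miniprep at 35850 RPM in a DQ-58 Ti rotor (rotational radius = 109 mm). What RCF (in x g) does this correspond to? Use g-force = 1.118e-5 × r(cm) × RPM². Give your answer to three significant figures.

≈ 157000 x g

r = 109 mm = 10.9 cm
RCF = 1.118 × 10⁻⁵ × r × N²
RCF = 1.118 × 10⁻⁵ × 10.9 × (35850)² = 1.118 × 10⁻⁵ × 10.9 × 1,285,222,500 ≈ 156,619.8 × g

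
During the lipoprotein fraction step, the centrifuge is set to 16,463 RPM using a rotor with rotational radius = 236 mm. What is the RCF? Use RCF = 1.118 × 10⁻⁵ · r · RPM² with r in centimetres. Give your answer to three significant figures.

r = 236 mm = 23.6 cm
RCF = 1.118 × 10⁻⁵ × 23.6 × (16463)² = 1.118 × 10⁻⁵ × 23.6 × 271,030,369 ≈ 71,510.8 × g

71500 ×g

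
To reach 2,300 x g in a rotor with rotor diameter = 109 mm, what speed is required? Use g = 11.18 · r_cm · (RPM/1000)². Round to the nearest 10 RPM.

r = 109 mm / 2 = 54.5 mm = 5.45 cm
2,300 = 11.18 × 5.45 × (N/1000)²
(N/1000)² = 2,300 / 60.931 = 37.74762
N = 1000 × √37.74762 ≈ 6,143.9

≈ 6140 RPM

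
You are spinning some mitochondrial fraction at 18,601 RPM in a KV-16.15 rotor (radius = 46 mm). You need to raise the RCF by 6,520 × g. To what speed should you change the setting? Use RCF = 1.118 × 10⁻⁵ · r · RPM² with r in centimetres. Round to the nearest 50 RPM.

≈ 21750 RPM

r = 46 mm = 4.6 cm
Current RCF = 1.118 × 10⁻⁵ × 4.6 × (18601)² = 1.118 × 10⁻⁵ × 4.6 × 345,997,201 ≈ 17,793.9 × g
Target RCF = 17,793.9 + 6,520 = 24,313.9 × g
N² = 24,313.9 / (5.1428 × 10⁻⁵) = 472,775,531
N ≈ √472,775,531 ≈ 21,743.4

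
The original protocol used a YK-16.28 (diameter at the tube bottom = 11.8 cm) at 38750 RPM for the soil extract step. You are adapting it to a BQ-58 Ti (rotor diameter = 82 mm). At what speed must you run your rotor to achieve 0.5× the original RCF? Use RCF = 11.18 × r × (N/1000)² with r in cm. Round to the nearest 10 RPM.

≈ 32870 RPM

Original rotor: r = 11.8 / 2 = 5.9 cm
RCF = 11.18 × r × (N/1000)²
RCF_original = 11.18 × 5.9 × (38.75)² = 11.18 × 5.9 × 1,501.5625 ≈ 99,046.1 × g
Target RCF = 0.5 × 99,046.1 ≈ 49,523.1 × g
Your rotor: r = 82 mm / 2 = 41 mm = 4.1 cm
49,523.1 = 11.18 × 4.1 × (N/1000)²
(N/1000)² = 49,523.1 / 45.838 = 1080.394
N = 1000 × √1080.394 ≈ 32,869.3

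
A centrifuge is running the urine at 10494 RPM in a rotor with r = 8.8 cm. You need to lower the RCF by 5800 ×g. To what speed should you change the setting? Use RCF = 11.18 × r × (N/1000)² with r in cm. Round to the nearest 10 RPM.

N₂ ≈ 7150 RPM

Current RCF = 11.18 × 8.8 × (10.494)² = 11.18 × 8.8 × 110.124036 ≈ 10,834.4 × g
Target RCF = 10,834.4 − 5,800 = 5,034.4 × g
(N/1000)² = 5,034.4 / 98.384 = 51.17092
N = 1000 × √51.17092 ≈ 7,153.4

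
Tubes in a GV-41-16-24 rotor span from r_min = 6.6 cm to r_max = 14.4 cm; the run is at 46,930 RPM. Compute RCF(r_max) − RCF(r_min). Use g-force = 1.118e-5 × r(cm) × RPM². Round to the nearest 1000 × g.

≈ 192000 × g

RCF_max = 1.118 × 10⁻⁵ × 14.4 × (46930)² = 1.118 × 10⁻⁵ × 14.4 × 2,202,424,900 ≈ 354,572.8 × g
RCF_min = 1.118 × 10⁻⁵ × 6.6 × (46930)² = 1.118 × 10⁻⁵ × 6.6 × 2,202,424,900 ≈ 162,512.5 × g
ΔRCF = 354,572.8 − 162,512.5 = 192,060.3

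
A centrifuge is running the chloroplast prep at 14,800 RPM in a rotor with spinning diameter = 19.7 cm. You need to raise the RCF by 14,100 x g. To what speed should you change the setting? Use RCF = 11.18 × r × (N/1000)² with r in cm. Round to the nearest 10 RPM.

r = 19.7 / 2 = 9.85 cm
Current RCF = 11.18 × 9.85 × (14.8)² = 11.18 × 9.85 × 219.04 ≈ 24,121.3 × g
Target RCF = 24,121.3 + 14,100 = 38,221.3 × g
(N/1000)² = 38,221.3 / 110.123 = 347.0783
N = 1000 × √347.0783 ≈ 18,630.0

N₂ ≈ 18630 RPM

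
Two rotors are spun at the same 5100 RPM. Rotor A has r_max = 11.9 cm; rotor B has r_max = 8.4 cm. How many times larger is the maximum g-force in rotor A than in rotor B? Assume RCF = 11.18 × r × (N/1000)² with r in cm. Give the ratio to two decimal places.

At fixed N, RCF ∝ r, so RCF_A/RCF_B = r_A/r_B = 11.9 / 8.4 = 1.4167.

1.42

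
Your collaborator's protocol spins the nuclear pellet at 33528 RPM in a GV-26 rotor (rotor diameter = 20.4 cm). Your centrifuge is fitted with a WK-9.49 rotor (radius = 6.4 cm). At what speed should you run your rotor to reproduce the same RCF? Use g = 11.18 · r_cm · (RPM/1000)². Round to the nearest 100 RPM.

≈ 42300 RPM

Original rotor: r = 20.4 / 2 = 10.2 cm
RCF_original = 11.18 × 10.2 × (33.528)² = 11.18 × 10.2 × 1,124.126784 ≈ 128,190.9 × g
128,190.9 = 11.18 × 6.4 × (N/1000)²
(N/1000)² = 128,190.9 / 71.552 = 1791.577
N = 1000 × √1791.577 ≈ 42,327.0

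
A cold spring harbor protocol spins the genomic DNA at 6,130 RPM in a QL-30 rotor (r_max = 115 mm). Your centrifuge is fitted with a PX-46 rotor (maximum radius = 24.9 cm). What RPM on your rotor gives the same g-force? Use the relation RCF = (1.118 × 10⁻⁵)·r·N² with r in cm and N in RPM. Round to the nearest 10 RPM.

Original rotor: r = 115 mm = 11.5 cm
RCF = 1.118 × 10⁻⁵ × r × N²
RCF_original = 1.118 × 10⁻⁵ × 11.5 × (6130)² = 1.118 × 10⁻⁵ × 11.5 × 37,576,900 ≈ 4,831.3 × g
4,831.3 = 1.118 × 10⁻⁵ × 24.9 × N²
N² = 4,831.3 / (27.8382 × 10⁻⁵) = 17,354,930
N ≈ √17,354,930 ≈ 4,165.9

≈ 4170 RPM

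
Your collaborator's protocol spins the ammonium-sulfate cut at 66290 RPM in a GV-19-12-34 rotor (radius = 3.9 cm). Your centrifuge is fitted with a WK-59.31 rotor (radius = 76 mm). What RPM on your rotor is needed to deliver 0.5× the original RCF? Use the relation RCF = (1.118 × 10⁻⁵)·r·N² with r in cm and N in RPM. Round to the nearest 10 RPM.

≈ 33580 RPM

RCF = 1.118 × 10⁻⁵ × r × N²
RCF_original = 1.118 × 10⁻⁵ × 3.9 × (66290)² = 1.118 × 10⁻⁵ × 3.9 × 4,394,364,100 ≈ 191,603.1 × g
Target RCF = 0.5 × 191,603.1 ≈ 95,801.6 × g
Your rotor: r = 76 mm = 7.6 cm
95,801.6 = 1.118 × 10⁻⁵ × 7.6 × N²
N² = 95,801.6 / (8.4968 × 10⁻⁵) = 1,127,502,118
N ≈ √1,127,502,118 ≈ 33,578.3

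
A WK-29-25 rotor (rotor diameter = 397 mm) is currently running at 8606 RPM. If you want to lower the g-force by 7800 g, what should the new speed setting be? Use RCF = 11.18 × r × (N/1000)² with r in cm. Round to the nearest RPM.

6238 RPM

r = 397 mm / 2 = 198.5 mm = 19.85 cm
Current RCF = 11.18 × 19.85 × (8.606)² = 11.18 × 19.85 × 74.063236 ≈ 16,436.3 × g
Target RCF = 16,436.3 − 7,800 = 8,636.3 × g
(N/1000)² = 8,636.3 / 221.923 = 38.91575
N = 1000 × √38.91575 ≈ 6,238.2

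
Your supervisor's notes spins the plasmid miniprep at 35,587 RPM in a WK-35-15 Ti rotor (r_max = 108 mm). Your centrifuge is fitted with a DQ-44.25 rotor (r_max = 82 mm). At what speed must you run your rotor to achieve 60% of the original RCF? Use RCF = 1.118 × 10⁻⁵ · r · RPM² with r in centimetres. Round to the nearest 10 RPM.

≈ 31640 RPM

Original rotor: r = 108 mm = 10.8 cm
RCF = 1.118 × 10⁻⁵ × r × N²
RCF_original = 1.118 × 10⁻⁵ × 10.8 × (35587)² = 1.118 × 10⁻⁵ × 10.8 × 1,266,434,569 ≈ 152,914.4 × g
Target RCF = 0.6 × 152,914.4 ≈ 91,748.6 × g
Your rotor: r = 82 mm = 8.2 cm
91,748.6 = 1.118 × 10⁻⁵ × 8.2 × N²
N² = 91,748.6 / (9.1676 × 10⁻⁵) = 1,000,791,919
N ≈ √1,000,791,919 ≈ 31,635.3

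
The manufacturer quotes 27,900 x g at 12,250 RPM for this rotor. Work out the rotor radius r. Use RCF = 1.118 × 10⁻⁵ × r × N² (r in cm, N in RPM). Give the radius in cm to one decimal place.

27900 = 1.118 × 10⁻⁵ × r × (12250)²
r = 27900 / (1.118 × 10⁻⁵ × 150,062,500) = 27900 / 1677.699 ≈ 16.630 cm

16.6 cm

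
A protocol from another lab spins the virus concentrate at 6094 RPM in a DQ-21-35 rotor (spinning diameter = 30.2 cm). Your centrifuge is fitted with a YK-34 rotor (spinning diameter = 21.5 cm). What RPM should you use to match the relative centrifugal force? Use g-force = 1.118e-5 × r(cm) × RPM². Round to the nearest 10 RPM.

7220 RPM

Original rotor: r = 30.2 / 2 = 15.1 cm
RCF_original = 1.118 × 10⁻⁵ × 15.1 × (6094)² = 1.118 × 10⁻⁵ × 15.1 × 37,136,836 ≈ 6,269.4 × g
Your rotor: r = 21.5 / 2 = 10.75 cm
6,269.4 = 1.118 × 10⁻⁵ × 10.75 × N²
N² = 6,269.4 / (12.0185 × 10⁻⁵) = 52,164,580
N ≈ √52,164,580 ≈ 7,222.5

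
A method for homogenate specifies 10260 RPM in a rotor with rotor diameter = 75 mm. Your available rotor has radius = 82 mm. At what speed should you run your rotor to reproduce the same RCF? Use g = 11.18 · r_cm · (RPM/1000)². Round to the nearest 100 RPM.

6900 RPM

Original rotor: r = 75 mm / 2 = 37.5 mm = 3.75 cm
RCF_original = 11.18 × 3.75 × (10.26)² = 11.18 × 3.75 × 105.2676 ≈ 4,413.3 × g
Your rotor: r = 82 mm = 8.2 cm
4,413.3 = 11.18 × 8.2 × (N/1000)²
(N/1000)² = 4,413.3 / 91.676 = 48.14019
N = 1000 × √48.14019 ≈ 6,938.3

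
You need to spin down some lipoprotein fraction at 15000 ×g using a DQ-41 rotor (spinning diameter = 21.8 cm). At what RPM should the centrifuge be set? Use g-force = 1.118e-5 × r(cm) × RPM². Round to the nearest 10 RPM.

r = 21.8 / 2 = 10.9 cm
RCF = 1.118 × 10⁻⁵ × r × N²
15,000 = 1.118 × 10⁻⁵ × 10.9 × N²
N² = 15,000 / (12.1862 × 10⁻⁵) = 123,090,053
N ≈ √123,090,053 ≈ 11,094.6

≈ 11090 RPM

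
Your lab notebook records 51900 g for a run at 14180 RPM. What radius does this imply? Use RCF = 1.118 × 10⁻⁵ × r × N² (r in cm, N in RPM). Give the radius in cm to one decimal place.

≈ 23.1 cm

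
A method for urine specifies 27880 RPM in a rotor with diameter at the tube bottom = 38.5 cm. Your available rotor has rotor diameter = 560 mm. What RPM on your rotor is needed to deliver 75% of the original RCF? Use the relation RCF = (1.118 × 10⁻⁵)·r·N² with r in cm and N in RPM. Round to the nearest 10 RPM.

Original rotor: r = 38.5 / 2 = 19.25 cm
RCF = 1.118 × 10⁻⁵ × r × N²
RCF_original = 1.118 × 10⁻⁵ × 19.25 × (27880)² = 1.118 × 10⁻⁵ × 19.25 × 777,294,400 ≈ 167,285.4 × g
Target RCF = 0.75 × 167,285.4 ≈ 125,464 × g
Your rotor: r = 560 mm / 2 = 280 mm = 28 cm
125,464 = 1.118 × 10⁻⁵ × 28 × N²
N² = 125,464 / (31.304 × 10⁻⁵) = 400,792,231
N ≈ √400,792,231 ≈ 20,019.8

20020 RPM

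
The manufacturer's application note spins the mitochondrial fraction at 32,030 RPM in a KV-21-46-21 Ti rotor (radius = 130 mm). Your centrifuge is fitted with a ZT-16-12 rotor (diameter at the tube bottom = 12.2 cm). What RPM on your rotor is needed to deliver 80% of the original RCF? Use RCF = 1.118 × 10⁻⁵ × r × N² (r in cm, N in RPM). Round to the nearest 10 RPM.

Original rotor: r = 130 mm = 13.0 cm
RCF_original = 1.118 × 10⁻⁵ × 13 × (32030)² = 1.118 × 10⁻⁵ × 13 × 1,025,920,900 ≈ 149,107.3 × g
Target RCF = 0.8 × 149,107.3 ≈ 119,285.8 × g
Your rotor: r = 12.2 / 2 = 6.1 cm
119,285.8 = 1.118 × 10⁻⁵ × 6.1 × N²
N² = 119,285.8 / (6.8198 × 10⁻⁵) = 1,749,109,945
N ≈ √1,749,109,945 ≈ 41,822.4

≈ 41820 RPM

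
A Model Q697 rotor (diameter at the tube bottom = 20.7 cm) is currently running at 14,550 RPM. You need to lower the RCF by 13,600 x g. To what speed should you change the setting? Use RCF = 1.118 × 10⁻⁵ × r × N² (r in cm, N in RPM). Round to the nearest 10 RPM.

≈ 9700 RPM

r = 20.7 / 2 = 10.35 cm
Current RCF = 1.118 × 10⁻⁵ × 10.35 × (14550)² = 1.118 × 10⁻⁵ × 10.35 × 211,702,500 ≈ 24,496.7 × g
Target RCF = 24,496.7 − 13,600 = 10,896.7 × g
N² = 10,896.7 / (11.5713 × 10⁻⁵) = 94,170,059
N ≈ √94,170,059 ≈ 9,704.1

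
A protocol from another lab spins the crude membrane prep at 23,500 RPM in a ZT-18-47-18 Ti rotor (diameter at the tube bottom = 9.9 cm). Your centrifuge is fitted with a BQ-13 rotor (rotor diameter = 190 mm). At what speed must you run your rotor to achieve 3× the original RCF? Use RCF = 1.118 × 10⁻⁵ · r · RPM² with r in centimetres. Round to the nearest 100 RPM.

Original rotor: r = 9.9 / 2 = 4.95 cm
RCF = 1.118 × 10⁻⁵ × r × N²
RCF_original = 1.118 × 10⁻⁵ × 4.95 × (23500)² = 1.118 × 10⁻⁵ × 4.95 × 552,250,000 ≈ 30,562.1 × g
Target RCF = 3 × 30,562.1 ≈ 91,686.3 × g
Your rotor: r = 190 mm / 2 = 95 mm = 9.5 cm
91,686.3 = 1.118 × 10⁻⁵ × 9.5 × N²
N² = 91,686.3 / (10.621 × 10⁻⁵) = 863,254,872
N ≈ √863,254,872 ≈ 29,381.2

≈ 29400 RPM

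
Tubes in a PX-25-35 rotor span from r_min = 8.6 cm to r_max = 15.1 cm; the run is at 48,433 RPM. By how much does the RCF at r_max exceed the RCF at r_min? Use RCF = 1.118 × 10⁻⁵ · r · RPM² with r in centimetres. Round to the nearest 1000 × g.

ΔRCF ≈ 170000 ×g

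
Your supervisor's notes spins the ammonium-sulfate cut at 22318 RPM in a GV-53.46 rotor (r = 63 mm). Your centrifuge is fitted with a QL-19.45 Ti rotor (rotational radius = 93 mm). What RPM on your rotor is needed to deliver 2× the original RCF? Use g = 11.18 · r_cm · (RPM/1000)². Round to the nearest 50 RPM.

Original rotor: r = 63 mm = 6.3 cm
RCF_original = 11.18 × 6.3 × (22.318)² = 11.18 × 6.3 × 498.093124 ≈ 35,082.7 × g
Target RCF = 2 × 35,082.7 ≈ 70,165.4 × g
Your rotor: r = 93 mm = 9.3 cm
70,165.4 = 11.18 × 9.3 × (N/1000)²
(N/1000)² = 70,165.4 / 103.974 = 674.836
N = 1000 × √674.836 ≈ 25,977.6

≈ 26000 RPM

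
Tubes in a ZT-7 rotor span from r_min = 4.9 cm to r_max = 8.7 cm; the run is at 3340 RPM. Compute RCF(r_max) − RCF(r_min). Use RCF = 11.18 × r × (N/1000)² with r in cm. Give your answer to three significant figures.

ΔRCF = 11.18 × (r_max − r_min) × (N/1000)² = 11.18 × 3.8 × 11.1556 ≈ 473.9

ΔRCF ≈ 474 g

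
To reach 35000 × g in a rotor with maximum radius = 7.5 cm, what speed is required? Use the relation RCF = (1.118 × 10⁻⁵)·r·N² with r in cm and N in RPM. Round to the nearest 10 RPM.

35,000 = 1.118 × 10⁻⁵ × 7.5 × N²
N² = 35,000 / (8.385 × 10⁻⁵) = 417,412,045
N ≈ √417,412,045 ≈ 20,430.7

N ≈ 20430 RPM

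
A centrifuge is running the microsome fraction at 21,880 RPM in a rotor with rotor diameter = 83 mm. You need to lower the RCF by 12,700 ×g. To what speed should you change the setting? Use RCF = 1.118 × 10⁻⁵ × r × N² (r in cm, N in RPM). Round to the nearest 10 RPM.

N₂ ≈ 14320 RPM

r = 83 mm / 2 = 41.5 mm = 4.15 cm
Current RCF = 1.118 × 10⁻⁵ × 4.15 × (21880)² = 1.118 × 10⁻⁵ × 4.15 × 478,734,400 ≈ 22,211.8 × g
Target RCF = 22,211.8 − 12,700 = 9,511.8 × g
N² = 9,511.8 / (4.6397 × 10⁻⁵) = 205,008,945
N ≈ √205,008,945 ≈ 14,318.1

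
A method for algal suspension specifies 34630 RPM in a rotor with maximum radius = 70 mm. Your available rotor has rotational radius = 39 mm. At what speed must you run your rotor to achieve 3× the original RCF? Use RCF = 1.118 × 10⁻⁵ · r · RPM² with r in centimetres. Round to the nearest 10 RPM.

Original rotor: r = 70 mm = 7.0 cm
RCF_original = 1.118 × 10⁻⁵ × 7 × (34630)² = 1.118 × 10⁻⁵ × 7 × 1,199,236,900 ≈ 93,852.3 × g
Target RCF = 3 × 93,852.3 ≈ 281,556.9 × g
Your rotor: r = 39 mm = 3.9 cm
281,556.9 = 1.118 × 10⁻⁵ × 3.9 × N²
N² = 281,556.9 / (4.3602 × 10⁻⁵) = 6,457,430,852
N ≈ √6,457,430,852 ≈ 80,358.1

80360 RPM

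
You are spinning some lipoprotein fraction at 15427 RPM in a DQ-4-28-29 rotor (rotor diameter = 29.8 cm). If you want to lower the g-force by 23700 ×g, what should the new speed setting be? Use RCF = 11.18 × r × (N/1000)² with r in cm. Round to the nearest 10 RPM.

r = 29.8 / 2 = 14.9 cm
Current RCF = 11.18 × 14.9 × (15.427)² = 11.18 × 14.9 × 237.992329 ≈ 39,645.2 × g
Target RCF = 39,645.2 − 23,700 = 15,945.2 × g
(N/1000)² = 15,945.2 / 166.582 = 95.71983
N = 1000 × √95.71983 ≈ 9,783.7

9780 RPM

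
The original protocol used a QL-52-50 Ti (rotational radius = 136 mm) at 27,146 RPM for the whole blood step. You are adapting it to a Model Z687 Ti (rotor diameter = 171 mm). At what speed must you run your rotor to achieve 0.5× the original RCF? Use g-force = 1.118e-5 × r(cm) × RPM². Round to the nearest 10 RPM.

≈ 24210 RPM

Original rotor: r = 136 mm = 13.6 cm
RCF = 1.118 × 10⁻⁵ × r × N²
RCF_original = 1.118 × 10⁻⁵ × 13.6 × (27146)² = 1.118 × 10⁻⁵ × 13.6 × 736,905,316 ≈ 112,045 × g
Target RCF = 0.5 × 112,045 ≈ 56,022.5 × g
Your rotor: r = 171 mm / 2 = 85.5 mm = 8.55 cm
56,022.5 = 1.118 × 10⁻⁵ × 8.55 × N²
N² = 56,022.5 / (9.5589 × 10⁻⁵) = 586,076,850
N ≈ √586,076,850 ≈ 24,209.0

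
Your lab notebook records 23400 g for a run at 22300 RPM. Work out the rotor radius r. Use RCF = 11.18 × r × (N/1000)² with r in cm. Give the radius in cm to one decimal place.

23400 = 11.18 × r × (22.3)²
r = 23400 / (11.18 × 497.29) = 23400 / 5559.702 ≈ 4.209 cm

r ≈ 4.2 cm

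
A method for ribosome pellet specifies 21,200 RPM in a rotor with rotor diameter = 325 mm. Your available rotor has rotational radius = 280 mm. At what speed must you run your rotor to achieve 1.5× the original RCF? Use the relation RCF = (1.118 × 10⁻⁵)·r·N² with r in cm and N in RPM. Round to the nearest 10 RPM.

19780 RPM

Original rotor: r = 325 mm / 2 = 162.5 mm = 16.25 cm
RCF_original = 1.118 × 10⁻⁵ × 16.25 × (21200)² = 1.118 × 10⁻⁵ × 16.25 × 449,440,000 ≈ 81,652 × g
Target RCF = 1.5 × 81,652 ≈ 122,478 × g
Your rotor: r = 280 mm = 28.0 cm
122,478 = 1.118 × 10⁻⁵ × 28 × N²
N² = 122,478 / (31.304 × 10⁻⁵) = 391,253,514
N ≈ √391,253,514 ≈ 19,780.1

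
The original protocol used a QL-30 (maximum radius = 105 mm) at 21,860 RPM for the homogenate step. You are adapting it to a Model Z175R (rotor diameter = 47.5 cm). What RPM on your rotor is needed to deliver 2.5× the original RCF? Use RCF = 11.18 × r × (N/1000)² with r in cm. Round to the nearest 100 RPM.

≈ 23000 RPM

Original rotor: r = 105 mm = 10.5 cm
RCF = 11.18 × r × (N/1000)²
RCF_original = 11.18 × 10.5 × (21.86)² = 11.18 × 10.5 × 477.8596 ≈ 56,095.9 × g
Target RCF = 2.5 × 56,095.9 ≈ 140,239.8 × g
Your rotor: r = 47.5 / 2 = 23.75 cm
140,239.8 = 11.18 × 23.75 × (N/1000)²
(N/1000)² = 140,239.8 / 265.525 = 528.1604
N = 1000 × √528.1604 ≈ 22,981.7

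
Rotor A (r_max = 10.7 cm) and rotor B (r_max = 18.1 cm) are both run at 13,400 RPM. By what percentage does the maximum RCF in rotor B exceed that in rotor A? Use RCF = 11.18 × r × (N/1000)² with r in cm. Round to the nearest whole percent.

At equal RPM, RCF scales linearly with r: ratio = 18.1 / 10.7 = 1.6916.
So rotor B delivers 69.2% more g-force.

69%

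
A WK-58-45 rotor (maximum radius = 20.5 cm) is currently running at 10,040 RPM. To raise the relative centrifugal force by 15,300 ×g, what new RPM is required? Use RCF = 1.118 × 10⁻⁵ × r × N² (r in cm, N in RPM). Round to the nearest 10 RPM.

≈ 12940 RPM

Current RCF = 1.118 × 10⁻⁵ × 20.5 × (10040)² = 1.118 × 10⁻⁵ × 20.5 × 100,801,600 ≈ 23,102.7 × g
Target RCF = 23,102.7 + 15,300 = 38,402.7 × g
N² = 38,402.7 / (22.919 × 10⁻⁵) = 167,558,358
N ≈ √167,558,358 ≈ 12,944.4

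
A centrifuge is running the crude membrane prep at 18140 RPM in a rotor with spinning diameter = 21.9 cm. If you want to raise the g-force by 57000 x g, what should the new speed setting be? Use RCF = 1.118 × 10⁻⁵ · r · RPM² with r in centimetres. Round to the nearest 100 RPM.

28200 RPM

r = 21.9 / 2 = 10.95 cm
Current RCF = 1.118 × 10⁻⁵ × 10.95 × (18140)² = 1.118 × 10⁻⁵ × 10.95 × 329,059,600 ≈ 40,283.8 × g
Target RCF = 40,283.8 + 57,000 = 97,283.8 × g
N² = 97,283.8 / (12.2421 × 10⁻⁵) = 794,665,948
N ≈ √794,665,948 ≈ 28,189.8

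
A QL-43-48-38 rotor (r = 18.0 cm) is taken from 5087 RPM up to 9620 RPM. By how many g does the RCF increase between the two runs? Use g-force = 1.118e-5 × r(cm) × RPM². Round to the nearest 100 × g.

≈ 13400 g

RCF₁ = 1.118 × 10⁻⁵ × 18 × (5087)² = 1.118 × 10⁻⁵ × 18 × 25,877,569 ≈ 5,207.6 × g
RCF₂ = 1.118 × 10⁻⁵ × 18 × (9620)² = 1.118 × 10⁻⁵ × 18 × 92,544,400 ≈ 18,623.6 × g
Increase = 18,623.6 − 5,207.6 = 13,416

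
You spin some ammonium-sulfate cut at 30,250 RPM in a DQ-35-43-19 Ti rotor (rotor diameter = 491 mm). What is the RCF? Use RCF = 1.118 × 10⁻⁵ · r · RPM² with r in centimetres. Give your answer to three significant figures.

r = 491 mm / 2 = 245.5 mm = 24.55 cm
RCF = 1.118 × 10⁻⁵ × r × N²
RCF = 1.118 × 10⁻⁵ × 24.55 × (30250)² = 1.118 × 10⁻⁵ × 24.55 × 915,062,500 ≈ 251,156.3 × g

≈ 251000 g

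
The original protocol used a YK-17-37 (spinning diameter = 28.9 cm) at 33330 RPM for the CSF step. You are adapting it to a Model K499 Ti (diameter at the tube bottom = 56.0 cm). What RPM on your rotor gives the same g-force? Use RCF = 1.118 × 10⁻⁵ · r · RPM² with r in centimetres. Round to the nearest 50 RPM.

≈ 23950 RPM

Original rotor: r = 28.9 / 2 = 14.45 cm
RCF_original = 1.118 × 10⁻⁵ × 14.45 × (33330)² = 1.118 × 10⁻⁵ × 14.45 × 1,110,888,900 ≈ 179,465.2 × g
Your rotor: r = 56.0 / 2 = 28 cm
179,465.2 = 1.118 × 10⁻⁵ × 28 × N²
N² = 179,465.2 / (31.304 × 10⁻⁵) = 573,297,981
N ≈ √573,297,981 ≈ 23,943.6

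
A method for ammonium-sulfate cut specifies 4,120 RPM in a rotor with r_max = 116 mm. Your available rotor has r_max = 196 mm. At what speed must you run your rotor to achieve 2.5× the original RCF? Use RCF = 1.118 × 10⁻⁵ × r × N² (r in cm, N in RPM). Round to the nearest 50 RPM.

Original rotor: r = 116 mm = 11.6 cm
RCF = 1.118 × 10⁻⁵ × r × N²
RCF_original = 1.118 × 10⁻⁵ × 11.6 × (4120)² = 1.118 × 10⁻⁵ × 11.6 × 16,974,400 ≈ 2,201.4 × g
Target RCF = 2.5 × 2,201.4 ≈ 5,503.5 × g
Your rotor: r = 196 mm = 19.6 cm
5,503.5 = 1.118 × 10⁻⁵ × 19.6 × N²
N² = 5,503.5 / (21.9128 × 10⁻⁵) = 25,115,458
N ≈ √25,115,458 ≈ 5,011.5

5000 RPM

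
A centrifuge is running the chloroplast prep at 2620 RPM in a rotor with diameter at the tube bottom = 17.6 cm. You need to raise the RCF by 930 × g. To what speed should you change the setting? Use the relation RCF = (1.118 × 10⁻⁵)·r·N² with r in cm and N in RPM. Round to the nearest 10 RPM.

r = 17.6 / 2 = 8.8 cm
Current RCF = 1.118 × 10⁻⁵ × 8.8 × (2620)² = 1.118 × 10⁻⁵ × 8.8 × 6,864,400 ≈ 675.3 × g
Target RCF = 675.3 + 930 = 1,605.3 × g
N² = 1,605.3 / (9.8384 × 10⁻⁵) = 16,316,678
N ≈ √16,316,678 ≈ 4,039.4

≈ 4040 RPM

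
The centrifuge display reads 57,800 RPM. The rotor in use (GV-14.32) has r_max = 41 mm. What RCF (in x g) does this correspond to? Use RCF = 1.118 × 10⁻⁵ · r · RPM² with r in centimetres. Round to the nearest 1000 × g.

≈ 153000 x g

r = 41 mm = 4.1 cm
RCF = 1.118 × 10⁻⁵ × r × N²
RCF = 1.118 × 10⁻⁵ × 4.1 × (57800)² = 1.118 × 10⁻⁵ × 4.1 × 3,340,840,000 ≈ 153,137.4 × g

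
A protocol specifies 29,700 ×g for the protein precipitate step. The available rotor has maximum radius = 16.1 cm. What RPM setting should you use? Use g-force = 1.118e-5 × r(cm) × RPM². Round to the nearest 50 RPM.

29,700 = 1.118 × 10⁻⁵ × 16.1 × N²
N² = 29,700 / (17.9998 × 10⁻⁵) = 165,001,833
N ≈ √165,001,833 ≈ 12,845.3

12850 RPM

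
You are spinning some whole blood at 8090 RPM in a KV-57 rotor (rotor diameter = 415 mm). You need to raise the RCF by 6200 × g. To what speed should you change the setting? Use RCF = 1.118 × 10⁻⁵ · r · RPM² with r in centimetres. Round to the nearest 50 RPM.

r = 415 mm / 2 = 207.5 mm = 20.75 cm
Current RCF = 1.118 × 10⁻⁵ × 20.75 × (8090)² = 1.118 × 10⁻⁵ × 20.75 × 65,448,100 ≈ 15,183 × g
Target RCF = 15,183 + 6,200 = 21,383 × g
N² = 21,383 / (23.1985 × 10⁻⁵) = 92,174,063
N ≈ √92,174,063 ≈ 9,600.7

9600 RPM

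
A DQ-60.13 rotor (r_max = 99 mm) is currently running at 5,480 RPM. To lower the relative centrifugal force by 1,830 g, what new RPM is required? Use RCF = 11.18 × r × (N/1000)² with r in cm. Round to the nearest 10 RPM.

N₂ ≈ 3670 RPM

r = 99 mm = 9.9 cm
Current RCF = 11.18 × 9.9 × (5.48)² = 11.18 × 9.9 × 30.0304 ≈ 3,323.8 × g
Target RCF = 3,323.8 − 1,830 = 1,493.8 × g
(N/1000)² = 1,493.8 / 110.682 = 13.49632
N = 1000 × √13.49632 ≈ 3,673.7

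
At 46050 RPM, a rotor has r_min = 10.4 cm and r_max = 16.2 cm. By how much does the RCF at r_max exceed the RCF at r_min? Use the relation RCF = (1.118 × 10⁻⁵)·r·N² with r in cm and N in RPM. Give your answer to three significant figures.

ΔRCF ≈ 138000 g

RCF_max = 1.118 × 10⁻⁵ × 16.2 × (46050)² = 1.118 × 10⁻⁵ × 16.2 × 2,120,602,500 ≈ 384,075 × g
RCF_min = 1.118 × 10⁻⁵ × 10.4 × (46050)² = 1.118 × 10⁻⁵ × 10.4 × 2,120,602,500 ≈ 246,566.7 × g
ΔRCF = 384,075 − 246,566.7 = 137,508.3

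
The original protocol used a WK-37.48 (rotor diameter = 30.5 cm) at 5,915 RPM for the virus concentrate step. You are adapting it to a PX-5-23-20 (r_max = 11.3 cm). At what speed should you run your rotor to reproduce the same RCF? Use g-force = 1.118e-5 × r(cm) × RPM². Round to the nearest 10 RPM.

≈ 6870 RPM

Original rotor: r = 30.5 / 2 = 15.25 cm
RCF_original = 1.118 × 10⁻⁵ × 15.25 × (5915)² = 1.118 × 10⁻⁵ × 15.25 × 34,987,225 ≈ 5,965.1 × g
5,965.1 = 1.118 × 10⁻⁵ × 11.3 × N²
N² = 5,965.1 / (12.6334 × 10⁻⁵) = 47,216,901
N ≈ √47,216,901 ≈ 6,871.5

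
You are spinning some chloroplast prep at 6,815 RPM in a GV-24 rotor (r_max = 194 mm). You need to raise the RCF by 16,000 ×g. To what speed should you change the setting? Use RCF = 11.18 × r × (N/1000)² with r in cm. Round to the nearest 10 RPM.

≈ 10960 RPM

r = 194 mm = 19.4 cm
Current RCF = 11.18 × 19.4 × (6.815)² = 11.18 × 19.4 × 46.444225 ≈ 10,073.4 × g
Target RCF = 10,073.4 + 16,000 = 26,073.4 × g
(N/1000)² = 26,073.4 / 216.892 = 120.2137
N = 1000 × √120.2137 ≈ 10,964.2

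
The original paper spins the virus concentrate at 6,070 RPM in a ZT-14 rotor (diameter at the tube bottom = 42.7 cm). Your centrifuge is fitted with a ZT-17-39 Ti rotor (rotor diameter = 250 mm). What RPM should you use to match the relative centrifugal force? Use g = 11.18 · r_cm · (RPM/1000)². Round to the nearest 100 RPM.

7900 RPM

Original rotor: r = 42.7 / 2 = 21.35 cm
RCF = 11.18 × r × (N/1000)²
RCF_original = 11.18 × 21.35 × (6.07)² = 11.18 × 21.35 × 36.8449 ≈ 8,794.6 × g
Your rotor: r = 250 mm / 2 = 125 mm = 12.5 cm
8,794.6 = 11.18 × 12.5 × (N/1000)²
(N/1000)² = 8,794.6 / 139.75 = 62.93095
N = 1000 × √62.93095 ≈ 7,932.9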